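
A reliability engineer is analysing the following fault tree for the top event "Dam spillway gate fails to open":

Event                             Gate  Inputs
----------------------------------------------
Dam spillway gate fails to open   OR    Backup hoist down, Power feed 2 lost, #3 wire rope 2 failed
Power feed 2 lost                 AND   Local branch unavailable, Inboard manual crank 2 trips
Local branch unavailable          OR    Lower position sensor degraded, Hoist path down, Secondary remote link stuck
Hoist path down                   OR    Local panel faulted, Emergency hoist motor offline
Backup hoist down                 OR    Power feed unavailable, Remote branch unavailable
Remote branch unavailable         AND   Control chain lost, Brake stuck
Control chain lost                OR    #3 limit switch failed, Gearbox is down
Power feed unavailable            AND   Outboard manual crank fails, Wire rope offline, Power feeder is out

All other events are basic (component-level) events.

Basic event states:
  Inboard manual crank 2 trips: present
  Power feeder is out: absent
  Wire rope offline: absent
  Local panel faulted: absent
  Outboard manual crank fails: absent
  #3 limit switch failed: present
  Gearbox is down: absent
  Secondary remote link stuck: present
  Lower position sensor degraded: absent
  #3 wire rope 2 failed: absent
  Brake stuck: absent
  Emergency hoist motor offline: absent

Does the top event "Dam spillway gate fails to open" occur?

Power feed unavailable [AND]: Outboard manual crank fails=not, Wire rope offline=not, Power feeder is out=not → not all inputs occur → does not occur.
Control chain lost [OR]: #3 limit switch failed=occurs, Gearbox is down=not → at least one input occurs → occurs.
Remote branch unavailable [AND]: Control chain lost=occurs, Brake stuck=not → not all inputs occur → does not occur.
Backup hoist down [OR]: Power feed unavailable=not, Remote branch unavailable=not → no input occurs → does not occur.
Hoist path down [OR]: Local panel faulted=not, Emergency hoist motor offline=not → no input occurs → does not occur.
Local branch unavailable [OR]: Lower position sensor degraded=not, Hoist path down=not, Secondary remote link stuck=occurs → at least one input occurs → occurs.
Power feed 2 lost [AND]: Local branch unavailable=occurs, Inboard manual crank 2 trips=occurs → all inputs occur → occurs.
Dam spillway gate fails to open [OR]: Backup hoist down=not, Power feed 2 lost=occurs, #3 wire rope 2 failed=not → at least one input occurs → occurs.

Yes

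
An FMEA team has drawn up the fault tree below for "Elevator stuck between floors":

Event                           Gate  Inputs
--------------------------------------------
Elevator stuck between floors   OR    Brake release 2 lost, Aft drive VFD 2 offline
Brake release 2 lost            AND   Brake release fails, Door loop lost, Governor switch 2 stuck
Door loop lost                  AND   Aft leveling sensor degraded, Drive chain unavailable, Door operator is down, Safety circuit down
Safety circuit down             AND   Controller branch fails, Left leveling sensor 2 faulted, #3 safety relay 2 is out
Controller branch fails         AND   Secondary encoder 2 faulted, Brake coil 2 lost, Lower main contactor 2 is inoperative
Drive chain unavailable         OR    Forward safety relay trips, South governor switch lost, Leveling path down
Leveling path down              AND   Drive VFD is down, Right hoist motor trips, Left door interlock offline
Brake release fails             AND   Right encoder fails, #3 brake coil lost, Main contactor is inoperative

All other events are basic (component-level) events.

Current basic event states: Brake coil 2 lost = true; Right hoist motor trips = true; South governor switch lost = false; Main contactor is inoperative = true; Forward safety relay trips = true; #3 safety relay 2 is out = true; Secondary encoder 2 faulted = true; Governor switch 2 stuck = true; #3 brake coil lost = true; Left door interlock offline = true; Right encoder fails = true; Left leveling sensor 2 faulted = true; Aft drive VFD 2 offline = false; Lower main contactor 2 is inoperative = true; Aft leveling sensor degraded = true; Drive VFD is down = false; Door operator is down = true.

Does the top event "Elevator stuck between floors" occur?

Brake release fails [AND]: Right encoder fails=occurs, #3 brake coil lost=occurs, Main contactor is inoperative=occurs → all inputs occur → occurs.
Leveling path down [AND]: Drive VFD is down=not, Right hoist motor trips=occurs, Left door interlock offline=occurs → not all inputs occur → does not occur.
Drive chain unavailable [OR]: Forward safety relay trips=occurs, South governor switch lost=not, Leveling path down=not → at least one input occurs → occurs.
Controller branch fails [AND]: Secondary encoder 2 faulted=occurs, Brake coil 2 lost=occurs, Lower main contactor 2 is inoperative=occurs → all inputs occur → occurs.
Safety circuit down [AND]: Controller branch fails=occurs, Left leveling sensor 2 faulted=occurs, #3 safety relay 2 is out=occurs → all inputs occur → occurs.
Door loop lost [AND]: Aft leveling sensor degraded=occurs, Drive chain unavailable=occurs, Door operator is down=occurs, Safety circuit down=occurs → all inputs occur → occurs.
Brake release 2 lost [AND]: Brake release fails=occurs, Door loop lost=occurs, Governor switch 2 stuck=occurs → all inputs occur → occurs.
Elevator stuck between floors [OR]: Brake release 2 lost=occurs, Aft drive VFD 2 offline=not → at least one input occurs → occurs.

Yes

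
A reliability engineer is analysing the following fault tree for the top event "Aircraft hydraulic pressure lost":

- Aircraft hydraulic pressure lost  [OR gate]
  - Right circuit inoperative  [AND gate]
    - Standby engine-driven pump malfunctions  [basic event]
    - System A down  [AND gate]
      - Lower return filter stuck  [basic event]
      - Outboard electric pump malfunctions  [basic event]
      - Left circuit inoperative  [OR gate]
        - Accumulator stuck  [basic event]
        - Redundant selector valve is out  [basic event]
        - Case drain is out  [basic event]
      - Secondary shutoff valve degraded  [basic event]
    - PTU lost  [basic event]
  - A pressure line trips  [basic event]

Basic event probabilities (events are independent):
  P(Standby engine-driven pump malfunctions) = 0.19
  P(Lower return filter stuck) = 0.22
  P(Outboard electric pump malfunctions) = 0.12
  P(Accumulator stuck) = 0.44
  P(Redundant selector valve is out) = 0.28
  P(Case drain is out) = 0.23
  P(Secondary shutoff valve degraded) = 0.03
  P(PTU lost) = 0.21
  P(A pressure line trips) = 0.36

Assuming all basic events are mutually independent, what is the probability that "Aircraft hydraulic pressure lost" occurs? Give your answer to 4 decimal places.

0.3600

P(Left circuit inoperative) [OR] = 1 − (1−0.44) × (1−0.28) × (1−0.23) = 0.689536
P(System A down) [AND] = 0.22 × 0.12 × 0.689536 × 0.03 = 0.000546
P(Right circuit inoperative) [AND] = 0.19 × 0.000546 × 0.21 = 0.000022
P(Aircraft hydraulic pressure lost) [OR] = 1 − (1−0.000022) × (1−0.36) = 0.360014
Rounded to 4 decimal places: P(Aircraft hydraulic pressure lost) ≈ 0.3600.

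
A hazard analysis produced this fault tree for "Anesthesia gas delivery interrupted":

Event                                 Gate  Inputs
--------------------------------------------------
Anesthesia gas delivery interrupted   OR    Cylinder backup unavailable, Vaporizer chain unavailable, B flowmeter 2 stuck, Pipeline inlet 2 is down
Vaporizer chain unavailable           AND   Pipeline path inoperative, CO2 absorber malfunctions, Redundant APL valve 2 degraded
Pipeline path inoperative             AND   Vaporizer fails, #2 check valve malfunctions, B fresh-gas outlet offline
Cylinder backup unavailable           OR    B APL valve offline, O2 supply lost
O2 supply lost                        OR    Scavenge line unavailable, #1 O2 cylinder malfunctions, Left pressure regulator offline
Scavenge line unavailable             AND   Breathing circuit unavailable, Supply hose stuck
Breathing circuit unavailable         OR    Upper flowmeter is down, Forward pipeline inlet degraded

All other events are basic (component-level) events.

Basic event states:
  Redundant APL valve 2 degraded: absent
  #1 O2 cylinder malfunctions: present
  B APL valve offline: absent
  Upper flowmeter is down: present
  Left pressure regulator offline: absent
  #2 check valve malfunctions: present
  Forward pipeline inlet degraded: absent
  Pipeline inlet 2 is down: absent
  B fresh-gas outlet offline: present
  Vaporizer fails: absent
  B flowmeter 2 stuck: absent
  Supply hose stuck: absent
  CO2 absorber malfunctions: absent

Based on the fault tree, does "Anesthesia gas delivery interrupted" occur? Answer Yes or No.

Breathing circuit unavailable [OR]: Upper flowmeter is down=occurs, Forward pipeline inlet degraded=not → at least one input occurs → occurs.
Scavenge line unavailable [AND]: Breathing circuit unavailable=occurs, Supply hose stuck=not → not all inputs occur → does not occur.
O2 supply lost [OR]: Scavenge line unavailable=not, #1 O2 cylinder malfunctions=occurs, Left pressure regulator offline=not → at least one input occurs → occurs.
Cylinder backup unavailable [OR]: B APL valve offline=not, O2 supply lost=occurs → at least one input occurs → occurs.
Pipeline path inoperative [AND]: Vaporizer fails=not, #2 check valve malfunctions=occurs, B fresh-gas outlet offline=occurs → not all inputs occur → does not occur.
Vaporizer chain unavailable [AND]: Pipeline path inoperative=not, CO2 absorber malfunctions=not, Redundant APL valve 2 degraded=not → not all inputs occur → does not occur.
Anesthesia gas delivery interrupted [OR]: Cylinder backup unavailable=occurs, Vaporizer chain unavailable=not, B flowmeter 2 stuck=not, Pipeline inlet 2 is down=not → at least one input occurs → occurs.

Yes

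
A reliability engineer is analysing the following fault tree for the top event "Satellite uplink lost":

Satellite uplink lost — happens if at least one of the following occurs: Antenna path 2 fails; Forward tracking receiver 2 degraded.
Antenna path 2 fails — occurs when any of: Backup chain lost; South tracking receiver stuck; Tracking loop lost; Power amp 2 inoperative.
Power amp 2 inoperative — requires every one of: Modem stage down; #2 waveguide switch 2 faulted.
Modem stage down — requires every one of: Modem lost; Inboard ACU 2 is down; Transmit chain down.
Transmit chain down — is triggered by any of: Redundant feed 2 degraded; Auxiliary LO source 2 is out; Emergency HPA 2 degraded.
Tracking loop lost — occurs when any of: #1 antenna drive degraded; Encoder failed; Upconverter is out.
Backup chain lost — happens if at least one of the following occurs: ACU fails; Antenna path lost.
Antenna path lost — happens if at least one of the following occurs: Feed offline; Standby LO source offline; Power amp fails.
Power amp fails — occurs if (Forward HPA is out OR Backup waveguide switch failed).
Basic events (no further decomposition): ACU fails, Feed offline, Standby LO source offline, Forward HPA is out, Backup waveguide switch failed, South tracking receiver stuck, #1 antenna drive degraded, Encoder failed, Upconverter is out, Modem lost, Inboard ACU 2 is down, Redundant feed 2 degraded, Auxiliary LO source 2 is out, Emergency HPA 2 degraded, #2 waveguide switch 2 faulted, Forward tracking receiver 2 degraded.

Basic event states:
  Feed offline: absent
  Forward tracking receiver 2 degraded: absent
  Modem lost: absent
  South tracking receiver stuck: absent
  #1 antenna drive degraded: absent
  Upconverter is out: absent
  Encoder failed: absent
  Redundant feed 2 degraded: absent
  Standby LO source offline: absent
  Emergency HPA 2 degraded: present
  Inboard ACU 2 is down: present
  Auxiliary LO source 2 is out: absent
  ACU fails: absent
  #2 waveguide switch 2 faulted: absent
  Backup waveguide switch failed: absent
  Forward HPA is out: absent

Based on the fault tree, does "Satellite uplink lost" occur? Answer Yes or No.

No

Power amp fails [OR]: Forward HPA is out=not, Backup waveguide switch failed=not → no input occurs → does not occur.
Antenna path lost [OR]: Feed offline=not, Standby LO source offline=not, Power amp fails=not → no input occurs → does not occur.
Backup chain lost [OR]: ACU fails=not, Antenna path lost=not → no input occurs → does not occur.
Tracking loop lost [OR]: #1 antenna drive degraded=not, Encoder failed=not, Upconverter is out=not → no input occurs → does not occur.
Transmit chain down [OR]: Redundant feed 2 degraded=not, Auxiliary LO source 2 is out=not, Emergency HPA 2 degraded=occurs → at least one input occurs → occurs.
Modem stage down [AND]: Modem lost=not, Inboard ACU 2 is down=occurs, Transmit chain down=occurs → not all inputs occur → does not occur.
Power amp 2 inoperative [AND]: Modem stage down=not, #2 waveguide switch 2 faulted=not → not all inputs occur → does not occur.
Antenna path 2 fails [OR]: Backup chain lost=not, South tracking receiver stuck=not, Tracking loop lost=not, Power amp 2 inoperative=not → no input occurs → does not occur.
Satellite uplink lost [OR]: Antenna path 2 fails=not, Forward tracking receiver 2 degraded=not → no input occurs → does not occur.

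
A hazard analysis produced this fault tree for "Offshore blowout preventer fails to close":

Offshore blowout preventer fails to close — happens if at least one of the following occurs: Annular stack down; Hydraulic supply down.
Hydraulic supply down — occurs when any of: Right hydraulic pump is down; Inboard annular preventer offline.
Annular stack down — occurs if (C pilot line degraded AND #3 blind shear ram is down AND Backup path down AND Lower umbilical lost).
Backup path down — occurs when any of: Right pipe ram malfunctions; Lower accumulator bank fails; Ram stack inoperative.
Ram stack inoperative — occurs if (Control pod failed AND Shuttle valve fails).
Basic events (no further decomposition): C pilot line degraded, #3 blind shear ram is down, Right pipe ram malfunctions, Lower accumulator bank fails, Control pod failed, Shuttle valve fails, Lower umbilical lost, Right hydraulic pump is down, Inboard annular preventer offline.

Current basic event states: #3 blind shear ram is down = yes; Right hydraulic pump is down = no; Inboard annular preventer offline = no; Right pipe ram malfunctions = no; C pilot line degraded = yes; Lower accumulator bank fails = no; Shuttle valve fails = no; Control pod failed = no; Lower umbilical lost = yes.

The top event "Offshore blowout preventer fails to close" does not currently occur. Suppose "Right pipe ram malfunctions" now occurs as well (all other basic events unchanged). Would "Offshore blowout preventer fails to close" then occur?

Counterfactual: set "Right pipe ram malfunctions" to occurred.
Ram stack inoperative [AND]: Control pod failed=not, Shuttle valve fails=not → not all inputs occur → does not occur.
Backup path down [OR]: Right pipe ram malfunctions=occurs, Lower accumulator bank fails=not, Ram stack inoperative=not → at least one input occurs → occurs.
Annular stack down [AND]: C pilot line degraded=occurs, #3 blind shear ram is down=occurs, Backup path down=occurs, Lower umbilical lost=occurs → all inputs occur → occurs.
Hydraulic supply down [OR]: Right hydraulic pump is down=not, Inboard annular preventer offline=not → no input occurs → does not occur.
Offshore blowout preventer fails to close [OR]: Annular stack down=occurs, Hydraulic supply down=not → at least one input occurs → occurs.

Yes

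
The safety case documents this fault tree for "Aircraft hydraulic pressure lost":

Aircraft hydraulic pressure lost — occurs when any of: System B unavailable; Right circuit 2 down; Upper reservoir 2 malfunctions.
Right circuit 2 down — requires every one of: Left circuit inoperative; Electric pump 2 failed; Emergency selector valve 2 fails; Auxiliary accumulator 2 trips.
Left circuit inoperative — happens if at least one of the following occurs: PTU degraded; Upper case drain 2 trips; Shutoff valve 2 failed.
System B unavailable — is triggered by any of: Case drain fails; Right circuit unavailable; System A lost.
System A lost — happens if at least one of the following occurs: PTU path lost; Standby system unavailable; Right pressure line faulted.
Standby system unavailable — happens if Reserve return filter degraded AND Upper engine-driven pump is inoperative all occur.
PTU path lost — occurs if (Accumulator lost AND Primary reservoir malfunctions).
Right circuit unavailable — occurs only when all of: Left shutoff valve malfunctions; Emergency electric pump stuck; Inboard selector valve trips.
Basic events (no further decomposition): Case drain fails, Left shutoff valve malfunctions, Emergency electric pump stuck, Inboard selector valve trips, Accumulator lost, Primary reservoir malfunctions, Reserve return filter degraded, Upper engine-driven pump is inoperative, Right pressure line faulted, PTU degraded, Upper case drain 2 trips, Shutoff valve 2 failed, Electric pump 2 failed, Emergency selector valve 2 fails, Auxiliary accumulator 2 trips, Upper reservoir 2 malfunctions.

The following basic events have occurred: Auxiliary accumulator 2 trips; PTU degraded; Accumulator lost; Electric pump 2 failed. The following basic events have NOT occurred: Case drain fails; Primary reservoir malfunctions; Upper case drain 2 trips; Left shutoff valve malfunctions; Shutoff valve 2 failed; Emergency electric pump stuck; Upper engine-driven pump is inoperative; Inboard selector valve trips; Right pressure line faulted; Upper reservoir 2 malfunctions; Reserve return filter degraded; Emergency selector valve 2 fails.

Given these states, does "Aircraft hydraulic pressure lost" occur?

Right circuit unavailable [AND]: Left shutoff valve malfunctions=not, Emergency electric pump stuck=not, Inboard selector valve trips=not → not all inputs occur → does not occur.
PTU path lost [AND]: Accumulator lost=occurs, Primary reservoir malfunctions=not → not all inputs occur → does not occur.
Standby system unavailable [AND]: Reserve return filter degraded=not, Upper engine-driven pump is inoperative=not → not all inputs occur → does not occur.
System A lost [OR]: PTU path lost=not, Standby system unavailable=not, Right pressure line faulted=not → no input occurs → does not occur.
System B unavailable [OR]: Case drain fails=not, Right circuit unavailable=not, System A lost=not → no input occurs → does not occur.
Left circuit inoperative [OR]: PTU degraded=occurs, Upper case drain 2 trips=not, Shutoff valve 2 failed=not → at least one input occurs → occurs.
Right circuit 2 down [AND]: Left circuit inoperative=occurs, Electric pump 2 failed=occurs, Emergency selector valve 2 fails=not, Auxiliary accumulator 2 trips=occurs → not all inputs occur → does not occur.
Aircraft hydraulic pressure lost [OR]: System B unavailable=not, Right circuit 2 down=not, Upper reservoir 2 malfunctions=not → no input occurs → does not occur.

No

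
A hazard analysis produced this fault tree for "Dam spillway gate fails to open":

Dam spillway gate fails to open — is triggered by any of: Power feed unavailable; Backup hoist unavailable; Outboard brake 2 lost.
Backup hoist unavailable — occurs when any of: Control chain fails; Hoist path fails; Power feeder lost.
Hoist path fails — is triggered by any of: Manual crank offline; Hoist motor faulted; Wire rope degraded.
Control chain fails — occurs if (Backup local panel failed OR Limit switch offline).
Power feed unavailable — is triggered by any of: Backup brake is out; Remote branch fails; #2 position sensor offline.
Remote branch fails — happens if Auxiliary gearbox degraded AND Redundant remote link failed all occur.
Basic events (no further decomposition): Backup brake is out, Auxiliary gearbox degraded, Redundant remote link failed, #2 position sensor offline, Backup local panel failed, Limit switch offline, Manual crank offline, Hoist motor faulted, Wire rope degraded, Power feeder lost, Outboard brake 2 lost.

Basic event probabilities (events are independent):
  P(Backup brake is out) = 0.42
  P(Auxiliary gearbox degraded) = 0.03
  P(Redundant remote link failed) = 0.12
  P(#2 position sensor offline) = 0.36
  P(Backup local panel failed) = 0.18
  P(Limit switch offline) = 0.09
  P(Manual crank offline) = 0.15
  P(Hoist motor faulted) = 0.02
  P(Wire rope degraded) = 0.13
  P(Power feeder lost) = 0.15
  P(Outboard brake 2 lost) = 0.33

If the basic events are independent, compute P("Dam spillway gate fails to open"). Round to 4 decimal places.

P(Remote branch fails) [AND] = 0.03 × 0.12 = 0.003600
P(Power feed unavailable) [OR] = 1 − (1−0.42) × (1−0.003600) × (1−0.36) = 0.630136
P(Control chain fails) [OR] = 1 − (1−0.18) × (1−0.09) = 0.253800
P(Hoist path fails) [OR] = 1 − (1−0.15) × (1−0.02) × (1−0.13) = 0.275290
P(Backup hoist unavailable) [OR] = 1 − (1−0.253800) × (1−0.275290) × (1−0.15) = 0.540338
P(Dam spillway gate fails to open) [OR] = 1 − (1−0.630136) × (1−0.540338) × (1−0.33) = 0.886092
Rounded to 4 decimal places: P(Dam spillway gate fails to open) ≈ 0.8861.

0.8861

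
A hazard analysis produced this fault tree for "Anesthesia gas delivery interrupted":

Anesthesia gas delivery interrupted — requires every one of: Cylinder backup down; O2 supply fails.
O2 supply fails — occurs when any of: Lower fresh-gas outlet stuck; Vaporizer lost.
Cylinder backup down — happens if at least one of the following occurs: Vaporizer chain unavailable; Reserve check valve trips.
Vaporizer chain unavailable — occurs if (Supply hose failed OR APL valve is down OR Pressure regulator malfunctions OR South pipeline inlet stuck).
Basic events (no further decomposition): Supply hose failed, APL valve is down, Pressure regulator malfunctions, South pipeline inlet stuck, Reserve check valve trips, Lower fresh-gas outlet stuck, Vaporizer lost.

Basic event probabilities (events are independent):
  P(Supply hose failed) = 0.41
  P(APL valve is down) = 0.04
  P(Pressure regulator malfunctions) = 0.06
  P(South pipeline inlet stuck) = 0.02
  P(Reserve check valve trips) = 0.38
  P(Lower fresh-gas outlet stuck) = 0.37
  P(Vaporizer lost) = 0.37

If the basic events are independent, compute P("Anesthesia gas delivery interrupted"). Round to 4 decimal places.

0.4080

P(Vaporizer chain unavailable) [OR] = 1 − (1−0.41) × (1−0.04) × (1−0.06) × (1−0.02) = 0.478232
P(Cylinder backup down) [OR] = 1 − (1−0.478232) × (1−0.38) = 0.676504
P(O2 supply fails) [OR] = 1 − (1−0.37) × (1−0.37) = 0.603100
P(Anesthesia gas delivery interrupted) [AND] = 0.676504 × 0.603100 = 0.408000
Rounded to 4 decimal places: P(Anesthesia gas delivery interrupted) ≈ 0.4080.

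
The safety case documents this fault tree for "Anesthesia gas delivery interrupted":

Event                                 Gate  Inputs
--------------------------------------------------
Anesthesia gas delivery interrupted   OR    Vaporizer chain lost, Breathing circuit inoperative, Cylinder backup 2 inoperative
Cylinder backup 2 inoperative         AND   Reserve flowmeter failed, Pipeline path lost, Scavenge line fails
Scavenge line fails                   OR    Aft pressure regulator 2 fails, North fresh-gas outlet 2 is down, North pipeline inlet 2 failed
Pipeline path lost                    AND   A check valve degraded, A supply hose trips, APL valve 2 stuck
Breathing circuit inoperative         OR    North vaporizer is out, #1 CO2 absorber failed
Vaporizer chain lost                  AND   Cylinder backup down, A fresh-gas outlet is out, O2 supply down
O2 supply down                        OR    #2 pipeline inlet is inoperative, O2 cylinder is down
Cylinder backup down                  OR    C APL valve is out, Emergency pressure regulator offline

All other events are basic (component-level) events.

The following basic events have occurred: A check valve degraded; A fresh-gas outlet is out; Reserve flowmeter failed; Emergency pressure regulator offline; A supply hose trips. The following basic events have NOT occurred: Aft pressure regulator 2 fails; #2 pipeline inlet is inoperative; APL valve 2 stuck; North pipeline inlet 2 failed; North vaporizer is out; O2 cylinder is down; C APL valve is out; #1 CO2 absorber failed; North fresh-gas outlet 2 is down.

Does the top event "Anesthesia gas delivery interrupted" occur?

No

Cylinder backup down [OR]: C APL valve is out=not, Emergency pressure regulator offline=occurs → at least one input occurs → occurs.
O2 supply down [OR]: #2 pipeline inlet is inoperative=not, O2 cylinder is down=not → no input occurs → does not occur.
Vaporizer chain lost [AND]: Cylinder backup down=occurs, A fresh-gas outlet is out=occurs, O2 supply down=not → not all inputs occur → does not occur.
Breathing circuit inoperative [OR]: North vaporizer is out=not, #1 CO2 absorber failed=not → no input occurs → does not occur.
Pipeline path lost [AND]: A check valve degraded=occurs, A supply hose trips=occurs, APL valve 2 stuck=not → not all inputs occur → does not occur.
Scavenge line fails [OR]: Aft pressure regulator 2 fails=not, North fresh-gas outlet 2 is down=not, North pipeline inlet 2 failed=not → no input occurs → does not occur.
Cylinder backup 2 inoperative [AND]: Reserve flowmeter failed=occurs, Pipeline path lost=not, Scavenge line fails=not → not all inputs occur → does not occur.
Anesthesia gas delivery interrupted [OR]: Vaporizer chain lost=not, Breathing circuit inoperative=not, Cylinder backup 2 inoperative=not → no input occurs → does not occur.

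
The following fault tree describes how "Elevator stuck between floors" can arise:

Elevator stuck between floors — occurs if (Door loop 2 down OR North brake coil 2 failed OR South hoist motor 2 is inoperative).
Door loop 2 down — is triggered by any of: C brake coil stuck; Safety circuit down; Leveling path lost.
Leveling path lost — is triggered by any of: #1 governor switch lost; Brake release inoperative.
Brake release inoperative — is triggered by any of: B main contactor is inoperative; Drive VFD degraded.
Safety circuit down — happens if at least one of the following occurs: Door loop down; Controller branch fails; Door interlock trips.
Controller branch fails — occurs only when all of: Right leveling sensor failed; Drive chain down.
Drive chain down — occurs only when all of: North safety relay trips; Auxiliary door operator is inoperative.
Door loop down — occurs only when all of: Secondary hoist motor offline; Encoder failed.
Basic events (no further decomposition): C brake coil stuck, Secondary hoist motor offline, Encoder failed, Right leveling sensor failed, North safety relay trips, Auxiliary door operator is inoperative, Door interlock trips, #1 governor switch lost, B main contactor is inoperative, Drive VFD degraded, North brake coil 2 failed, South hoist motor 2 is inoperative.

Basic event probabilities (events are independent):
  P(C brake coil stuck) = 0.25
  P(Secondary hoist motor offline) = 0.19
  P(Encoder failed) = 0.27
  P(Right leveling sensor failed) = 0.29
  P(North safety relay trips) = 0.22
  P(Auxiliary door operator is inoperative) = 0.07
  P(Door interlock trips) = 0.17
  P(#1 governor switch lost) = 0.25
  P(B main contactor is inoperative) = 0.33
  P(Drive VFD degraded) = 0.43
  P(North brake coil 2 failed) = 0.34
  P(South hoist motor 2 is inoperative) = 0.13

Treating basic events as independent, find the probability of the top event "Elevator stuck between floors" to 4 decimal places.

0.9033

P(Door loop down) [AND] = 0.19 × 0.27 = 0.051300
P(Drive chain down) [AND] = 0.22 × 0.07 = 0.015400
P(Controller branch fails) [AND] = 0.29 × 0.015400 = 0.004466
P(Safety circuit down) [OR] = 1 − (1−0.051300) × (1−0.004466) × (1−0.17) = 0.216096
P(Brake release inoperative) [OR] = 1 − (1−0.33) × (1−0.43) = 0.618100
P(Leveling path lost) [OR] = 1 − (1−0.25) × (1−0.618100) = 0.713575
P(Door loop 2 down) [OR] = 1 − (1−0.25) × (1−0.216096) × (1−0.713575) = 0.831603
P(Elevator stuck between floors) [OR] = 1 − (1−0.831603) × (1−0.34) × (1−0.13) = 0.903306
Rounded to 4 decimal places: P(Elevator stuck between floors) ≈ 0.9033.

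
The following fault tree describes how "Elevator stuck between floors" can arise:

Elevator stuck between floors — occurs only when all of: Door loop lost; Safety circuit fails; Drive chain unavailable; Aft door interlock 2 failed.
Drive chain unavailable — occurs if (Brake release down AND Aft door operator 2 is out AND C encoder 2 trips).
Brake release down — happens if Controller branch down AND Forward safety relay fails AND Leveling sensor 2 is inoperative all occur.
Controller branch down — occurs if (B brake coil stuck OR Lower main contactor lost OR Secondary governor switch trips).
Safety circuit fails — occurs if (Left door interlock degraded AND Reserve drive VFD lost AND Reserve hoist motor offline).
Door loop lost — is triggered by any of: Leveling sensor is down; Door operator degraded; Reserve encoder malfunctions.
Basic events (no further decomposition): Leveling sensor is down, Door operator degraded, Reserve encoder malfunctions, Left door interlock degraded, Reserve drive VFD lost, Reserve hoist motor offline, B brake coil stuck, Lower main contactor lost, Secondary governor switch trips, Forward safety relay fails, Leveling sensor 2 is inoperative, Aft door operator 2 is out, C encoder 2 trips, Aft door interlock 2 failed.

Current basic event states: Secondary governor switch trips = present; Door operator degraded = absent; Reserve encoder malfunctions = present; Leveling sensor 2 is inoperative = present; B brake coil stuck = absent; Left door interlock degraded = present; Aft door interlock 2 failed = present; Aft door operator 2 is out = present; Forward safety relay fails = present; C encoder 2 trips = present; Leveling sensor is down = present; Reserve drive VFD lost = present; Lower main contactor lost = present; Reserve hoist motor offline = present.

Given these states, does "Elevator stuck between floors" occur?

Yes

Door loop lost [OR]: Leveling sensor is down=occurs, Door operator degraded=not, Reserve encoder malfunctions=occurs → at least one input occurs → occurs.
Safety circuit fails [AND]: Left door interlock degraded=occurs, Reserve drive VFD lost=occurs, Reserve hoist motor offline=occurs → all inputs occur → occurs.
Controller branch down [OR]: B brake coil stuck=not, Lower main contactor lost=occurs, Secondary governor switch trips=occurs → at least one input occurs → occurs.
Brake release down [AND]: Controller branch down=occurs, Forward safety relay fails=occurs, Leveling sensor 2 is inoperative=occurs → all inputs occur → occurs.
Drive chain unavailable [AND]: Brake release down=occurs, Aft door operator 2 is out=occurs, C encoder 2 trips=occurs → all inputs occur → occurs.
Elevator stuck between floors [AND]: Door loop lost=occurs, Safety circuit fails=occurs, Drive chain unavailable=occurs, Aft door interlock 2 failed=occurs → all inputs occur → occurs.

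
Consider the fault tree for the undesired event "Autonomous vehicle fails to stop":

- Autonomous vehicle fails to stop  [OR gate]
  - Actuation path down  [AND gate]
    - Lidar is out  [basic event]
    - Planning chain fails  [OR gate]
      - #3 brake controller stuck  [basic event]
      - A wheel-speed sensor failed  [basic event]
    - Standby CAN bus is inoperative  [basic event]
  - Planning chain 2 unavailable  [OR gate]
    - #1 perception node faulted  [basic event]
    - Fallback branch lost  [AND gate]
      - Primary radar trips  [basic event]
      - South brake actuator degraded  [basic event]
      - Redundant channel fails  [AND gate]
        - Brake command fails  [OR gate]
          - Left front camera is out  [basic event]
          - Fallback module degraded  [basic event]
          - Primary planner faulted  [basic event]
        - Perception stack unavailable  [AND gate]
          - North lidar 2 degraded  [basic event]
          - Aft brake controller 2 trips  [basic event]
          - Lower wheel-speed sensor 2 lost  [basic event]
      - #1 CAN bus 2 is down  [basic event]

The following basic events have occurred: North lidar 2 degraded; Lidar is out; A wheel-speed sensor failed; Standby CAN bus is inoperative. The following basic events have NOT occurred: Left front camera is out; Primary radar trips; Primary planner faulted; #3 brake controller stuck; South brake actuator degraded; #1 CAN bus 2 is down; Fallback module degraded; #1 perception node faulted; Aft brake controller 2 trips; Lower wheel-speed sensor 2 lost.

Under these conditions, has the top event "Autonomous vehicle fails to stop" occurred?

Planning chain fails [OR]: #3 brake controller stuck=not, A wheel-speed sensor failed=occurs → at least one input occurs → occurs.
Actuation path down [AND]: Lidar is out=occurs, Planning chain fails=occurs, Standby CAN bus is inoperative=occurs → all inputs occur → occurs.
Brake command fails [OR]: Left front camera is out=not, Fallback module degraded=not, Primary planner faulted=not → no input occurs → does not occur.
Perception stack unavailable [AND]: North lidar 2 degraded=occurs, Aft brake controller 2 trips=not, Lower wheel-speed sensor 2 lost=not → not all inputs occur → does not occur.
Redundant channel fails [AND]: Brake command fails=not, Perception stack unavailable=not → not all inputs occur → does not occur.
Fallback branch lost [AND]: Primary radar trips=not, South brake actuator degraded=not, Redundant channel fails=not, #1 CAN bus 2 is down=not → not all inputs occur → does not occur.
Planning chain 2 unavailable [OR]: #1 perception node faulted=not, Fallback branch lost=not → no input occurs → does not occur.
Autonomous vehicle fails to stop [OR]: Actuation path down=occurs, Planning chain 2 unavailable=not → at least one input occurs → occurs.

Yes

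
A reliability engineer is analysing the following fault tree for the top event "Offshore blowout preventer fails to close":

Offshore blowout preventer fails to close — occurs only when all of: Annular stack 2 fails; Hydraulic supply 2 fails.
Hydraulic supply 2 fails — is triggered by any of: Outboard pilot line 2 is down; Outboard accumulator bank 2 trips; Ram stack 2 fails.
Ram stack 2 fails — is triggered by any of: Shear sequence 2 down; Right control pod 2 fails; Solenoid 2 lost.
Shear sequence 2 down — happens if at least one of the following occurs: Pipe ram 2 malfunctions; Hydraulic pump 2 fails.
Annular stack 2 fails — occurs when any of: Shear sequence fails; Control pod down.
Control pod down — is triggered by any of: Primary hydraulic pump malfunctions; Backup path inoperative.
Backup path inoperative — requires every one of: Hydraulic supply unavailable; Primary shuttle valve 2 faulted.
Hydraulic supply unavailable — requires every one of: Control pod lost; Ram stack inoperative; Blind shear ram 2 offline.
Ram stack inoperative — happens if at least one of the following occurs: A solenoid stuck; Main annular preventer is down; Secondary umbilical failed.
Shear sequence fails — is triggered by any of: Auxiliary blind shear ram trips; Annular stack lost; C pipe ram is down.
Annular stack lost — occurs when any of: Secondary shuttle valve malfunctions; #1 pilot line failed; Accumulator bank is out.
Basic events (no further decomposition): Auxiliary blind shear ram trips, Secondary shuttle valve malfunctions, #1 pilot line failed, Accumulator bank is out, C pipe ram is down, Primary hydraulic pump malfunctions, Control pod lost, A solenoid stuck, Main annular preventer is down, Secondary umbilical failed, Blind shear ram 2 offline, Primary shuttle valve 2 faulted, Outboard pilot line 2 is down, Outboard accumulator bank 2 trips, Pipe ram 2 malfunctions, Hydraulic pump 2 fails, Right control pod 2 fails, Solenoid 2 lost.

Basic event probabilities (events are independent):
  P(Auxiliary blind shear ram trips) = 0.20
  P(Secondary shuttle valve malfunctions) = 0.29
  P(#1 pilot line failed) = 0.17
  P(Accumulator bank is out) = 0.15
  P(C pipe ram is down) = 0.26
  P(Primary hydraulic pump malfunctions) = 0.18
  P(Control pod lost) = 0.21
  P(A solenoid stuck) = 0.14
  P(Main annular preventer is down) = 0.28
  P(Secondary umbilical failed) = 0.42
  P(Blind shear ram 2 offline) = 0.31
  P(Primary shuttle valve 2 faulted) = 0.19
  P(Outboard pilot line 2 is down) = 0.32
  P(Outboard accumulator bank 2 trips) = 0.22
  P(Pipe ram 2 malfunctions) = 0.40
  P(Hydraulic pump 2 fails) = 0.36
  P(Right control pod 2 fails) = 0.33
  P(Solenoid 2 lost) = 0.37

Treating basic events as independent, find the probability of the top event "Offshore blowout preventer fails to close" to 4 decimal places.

0.6935

P(Annular stack lost) [OR] = 1 − (1−0.29) × (1−0.17) × (1−0.15) = 0.499095
P(Shear sequence fails) [OR] = 1 − (1−0.20) × (1−0.499095) × (1−0.26) = 0.703464
P(Ram stack inoperative) [OR] = 1 − (1−0.14) × (1−0.28) × (1−0.42) = 0.640864
P(Hydraulic supply unavailable) [AND] = 0.21 × 0.640864 × 0.31 = 0.041720
P(Backup path inoperative) [AND] = 0.041720 × 0.19 = 0.007927
P(Control pod down) [OR] = 1 − (1−0.18) × (1−0.007927) = 0.186500
P(Annular stack 2 fails) [OR] = 1 − (1−0.703464) × (1−0.186500) = 0.758768
P(Shear sequence 2 down) [OR] = 1 − (1−0.40) × (1−0.36) = 0.616000
P(Ram stack 2 fails) [OR] = 1 − (1−0.616000) × (1−0.33) × (1−0.37) = 0.837914
P(Hydraulic supply 2 fails) [OR] = 1 − (1−0.32) × (1−0.22) × (1−0.837914) = 0.914030
P(Offshore blowout preventer fails to close) [AND] = 0.758768 × 0.914030 = 0.693537
Rounded to 4 decimal places: P(Offshore blowout preventer fails to close) ≈ 0.6935.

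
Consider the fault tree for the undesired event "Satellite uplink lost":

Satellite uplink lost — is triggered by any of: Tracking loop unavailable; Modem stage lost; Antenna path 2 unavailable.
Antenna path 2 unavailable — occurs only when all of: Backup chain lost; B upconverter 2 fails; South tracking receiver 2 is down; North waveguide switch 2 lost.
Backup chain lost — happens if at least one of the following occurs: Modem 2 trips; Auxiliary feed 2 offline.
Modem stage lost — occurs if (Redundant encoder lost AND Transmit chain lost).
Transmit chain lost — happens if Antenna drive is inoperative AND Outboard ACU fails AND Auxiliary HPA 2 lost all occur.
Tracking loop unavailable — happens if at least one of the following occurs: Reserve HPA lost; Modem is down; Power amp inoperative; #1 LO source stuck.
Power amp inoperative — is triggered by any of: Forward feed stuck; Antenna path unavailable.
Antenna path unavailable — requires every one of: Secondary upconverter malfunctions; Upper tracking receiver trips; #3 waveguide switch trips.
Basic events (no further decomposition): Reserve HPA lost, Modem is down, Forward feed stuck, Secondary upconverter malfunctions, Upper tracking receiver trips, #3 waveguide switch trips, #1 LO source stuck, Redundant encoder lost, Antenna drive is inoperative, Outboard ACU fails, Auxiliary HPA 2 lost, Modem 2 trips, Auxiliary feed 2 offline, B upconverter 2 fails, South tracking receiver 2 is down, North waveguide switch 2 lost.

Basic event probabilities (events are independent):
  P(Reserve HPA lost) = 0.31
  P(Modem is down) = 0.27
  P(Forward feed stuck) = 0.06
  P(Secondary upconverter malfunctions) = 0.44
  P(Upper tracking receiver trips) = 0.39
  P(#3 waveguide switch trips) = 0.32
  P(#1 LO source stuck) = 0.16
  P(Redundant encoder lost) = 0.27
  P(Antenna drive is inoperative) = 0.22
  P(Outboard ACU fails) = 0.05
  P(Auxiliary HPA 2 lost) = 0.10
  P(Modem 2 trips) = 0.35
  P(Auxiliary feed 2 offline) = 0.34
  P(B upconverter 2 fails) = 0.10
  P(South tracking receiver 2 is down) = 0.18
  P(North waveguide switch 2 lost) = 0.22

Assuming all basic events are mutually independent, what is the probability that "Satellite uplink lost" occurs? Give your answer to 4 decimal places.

0.6251

P(Antenna path unavailable) [AND] = 0.44 × 0.39 × 0.32 = 0.054912
P(Power amp inoperative) [OR] = 1 − (1−0.06) × (1−0.054912) = 0.111617
P(Tracking loop unavailable) [OR] = 1 − (1−0.31) × (1−0.27) × (1−0.111617) × (1−0.16) = 0.624118
P(Transmit chain lost) [AND] = 0.22 × 0.05 × 0.10 = 0.001100
P(Modem stage lost) [AND] = 0.27 × 0.001100 = 0.000297
P(Backup chain lost) [OR] = 1 − (1−0.35) × (1−0.34) = 0.571000
P(Antenna path 2 unavailable) [AND] = 0.571000 × 0.10 × 0.18 × 0.22 = 0.002261
P(Satellite uplink lost) [OR] = 1 − (1−0.624118) × (1−0.000297) × (1−0.002261) = 0.625079
Rounded to 4 decimal places: P(Satellite uplink lost) ≈ 0.6251.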